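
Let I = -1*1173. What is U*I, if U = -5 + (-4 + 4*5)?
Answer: -12903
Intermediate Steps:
I = -1173
U = 11 (U = -5 + (-4 + 20) = -5 + 16 = 11)
U*I = 11*(-1173) = -12903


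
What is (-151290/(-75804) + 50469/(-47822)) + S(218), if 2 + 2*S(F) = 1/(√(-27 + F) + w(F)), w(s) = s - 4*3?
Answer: -364401882734/6380929271815 - √191/84490 ≈ -0.057272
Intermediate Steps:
w(s) = -12 + s (w(s) = s - 12 = -12 + s)
S(F) = -1 + 1/(2*(-12 + F + √(-27 + F))) (S(F) = -1 + 1/(2*(√(-27 + F) + (-12 + F))) = -1 + 1/(2*(-12 + F + √(-27 + F))))
(-151290/(-75804) + 50469/(-47822)) + S(218) = (-151290/(-75804) + 50469/(-47822)) + (25/2 - 1*218 - √(-27 + 218))/(-12 + 218 + √(-27 + 218)) = (-151290*(-1/75804) + 50469*(-1/47822)) + (25/2 - 218 - √191)/(-12 + 218 + √191) = (25215/12634 - 50469/47822) + (-411/2 - √191)/(206 + √191) = 142051596/151045787 + (-411/2 - √191)/(206 + √191)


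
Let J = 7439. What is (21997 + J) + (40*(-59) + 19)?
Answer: 27095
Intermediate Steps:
(21997 + J) + (40*(-59) + 19) = (21997 + 7439) + (40*(-59) + 19) = 29436 + (-2360 + 19) = 29436 - 2341 = 27095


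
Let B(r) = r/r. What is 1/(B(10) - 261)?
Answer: -1/260 ≈ -0.0038462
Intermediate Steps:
B(r) = 1
1/(B(10) - 261) = 1/(1 - 261) = 1/(-260) = -1/260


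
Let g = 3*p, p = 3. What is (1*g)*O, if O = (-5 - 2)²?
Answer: 441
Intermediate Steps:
O = 49 (O = (-7)² = 49)
g = 9 (g = 3*3 = 9)
(1*g)*O = (1*9)*49 = 9*49 = 441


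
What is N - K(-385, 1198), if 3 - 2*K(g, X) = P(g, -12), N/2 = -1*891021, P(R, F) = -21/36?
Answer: -42769051/24 ≈ -1.7820e+6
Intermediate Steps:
P(R, F) = -7/12 (P(R, F) = -21*1/36 = -7/12)
N = -1782042 (N = 2*(-1*891021) = 2*(-891021) = -1782042)
K(g, X) = 43/24 (K(g, X) = 3/2 - 1/2*(-7/12) = 3/2 + 7/24 = 43/24)
N - K(-385, 1198) = -1782042 - 1*43/24 = -1782042 - 43/24 = -42769051/24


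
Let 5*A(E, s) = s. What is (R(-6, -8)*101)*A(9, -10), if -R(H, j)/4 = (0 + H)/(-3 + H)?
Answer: 1616/3 ≈ 538.67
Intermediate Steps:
R(H, j) = -4*H/(-3 + H) (R(H, j) = -4*(0 + H)/(-3 + H) = -4*H/(-3 + H))
A(E, s) = s/5
(R(-6, -8)*101)*A(9, -10) = (-4*(-6)/(-3 - 6)*101)*((1/5)*(-10)) = (-4*(-6)/(-9)*101)*(-2) = (-4*(-6)*(-1/9)*101)*(-2) = -8/3*101*(-2) = -808/3*(-2) = 1616/3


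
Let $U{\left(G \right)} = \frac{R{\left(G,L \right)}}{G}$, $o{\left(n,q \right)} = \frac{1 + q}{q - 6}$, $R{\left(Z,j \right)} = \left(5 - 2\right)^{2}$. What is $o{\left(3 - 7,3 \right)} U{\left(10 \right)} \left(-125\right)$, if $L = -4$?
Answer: $150$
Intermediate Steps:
$R{\left(Z,j \right)} = 9$ ($R{\left(Z,j \right)} = 3^{2} = 9$)
$o{\left(n,q \right)} = \frac{1 + q}{-6 + q}$
$U{\left(G \right)} = \frac{9}{G}$
$o{\left(3 - 7,3 \right)} U{\left(10 \right)} \left(-125\right) = \frac{1 + 3}{-6 + 3} \cdot \frac{9}{10} \left(-125\right) = \frac{1}{-3} \cdot 4 \cdot 9 \cdot \frac{1}{10} \left(-125\right) = \left(- \frac{1}{3}\right) 4 \cdot \frac{9}{10} \left(-125\right) = \left(- \frac{4}{3}\right) \frac{9}{10} \left(-125\right) = \left(- \frac{6}{5}\right) \left(-125\right) = 150$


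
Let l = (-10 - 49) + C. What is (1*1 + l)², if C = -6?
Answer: 4096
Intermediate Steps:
l = -65 (l = (-10 - 49) - 6 = -59 - 6 = -65)
(1*1 + l)² = (1*1 - 65)² = (1 - 65)² = (-64)² = 4096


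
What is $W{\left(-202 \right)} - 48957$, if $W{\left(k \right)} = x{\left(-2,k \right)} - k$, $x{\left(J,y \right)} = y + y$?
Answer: $-49159$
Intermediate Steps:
$x{\left(J,y \right)} = 2 y$
$W{\left(k \right)} = k$ ($W{\left(k \right)} = 2 k - k = k$)
$W{\left(-202 \right)} - 48957 = -202 - 48957 = -49159$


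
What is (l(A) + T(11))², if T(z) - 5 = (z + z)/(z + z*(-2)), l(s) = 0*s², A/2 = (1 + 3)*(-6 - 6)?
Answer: 9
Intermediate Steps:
A = -96 (A = 2*((1 + 3)*(-6 - 6)) = 2*(4*(-12)) = 2*(-48) = -96)
l(s) = 0
T(z) = 3 (T(z) = 5 + (z + z)/(z + z*(-2)) = 5 + (2*z)/(z - 2*z) = 5 + (2*z)/((-z)) = 5 + (2*z)*(-1/z) = 5 - 2 = 3)
(l(A) + T(11))² = (0 + 3)² = 3² = 9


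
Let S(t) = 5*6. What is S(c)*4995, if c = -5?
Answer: 149850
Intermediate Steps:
S(t) = 30
S(c)*4995 = 30*4995 = 149850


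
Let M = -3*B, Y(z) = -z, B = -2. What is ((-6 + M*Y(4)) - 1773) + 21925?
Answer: 20122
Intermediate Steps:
M = 6 (M = -3*(-2) = 6)
((-6 + M*Y(4)) - 1773) + 21925 = ((-6 + 6*(-1*4)) - 1773) + 21925 = ((-6 + 6*(-4)) - 1773) + 21925 = ((-6 - 24) - 1773) + 21925 = (-30 - 1773) + 21925 = -1803 + 21925 = 20122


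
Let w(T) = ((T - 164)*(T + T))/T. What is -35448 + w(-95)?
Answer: -35966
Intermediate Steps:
w(T) = -328 + 2*T (w(T) = ((-164 + T)*(2*T))/T = (2*T*(-164 + T))/T = -328 + 2*T)
-35448 + w(-95) = -35448 + (-328 + 2*(-95)) = -35448 + (-328 - 190) = -35448 - 518 = -35966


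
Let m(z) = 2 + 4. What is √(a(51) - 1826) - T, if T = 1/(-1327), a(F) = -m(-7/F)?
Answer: 1/1327 + 2*I*√458 ≈ 0.00075358 + 42.802*I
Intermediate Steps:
m(z) = 6
a(F) = -6 (a(F) = -1*6 = -6)
T = -1/1327 ≈ -0.00075358
√(a(51) - 1826) - T = √(-6 - 1826) - 1*(-1/1327) = √(-1832) + 1/1327 = 2*I*√458 + 1/1327 = 1/1327 + 2*I*√458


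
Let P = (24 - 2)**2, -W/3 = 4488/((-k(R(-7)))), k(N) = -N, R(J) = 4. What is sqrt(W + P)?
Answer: I*sqrt(2882) ≈ 53.684*I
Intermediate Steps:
W = -3366 (W = -13464/((-(-1)*4)) = -13464/((-1*(-4))) = -13464/4 = -3*1122 = -3366)
P = 484 (P = 22**2 = 484)
sqrt(W + P) = sqrt(-3366 + 484) = sqrt(-2882) = I*sqrt(2882)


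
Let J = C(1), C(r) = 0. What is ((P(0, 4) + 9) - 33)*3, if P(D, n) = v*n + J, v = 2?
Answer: -48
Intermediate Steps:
J = 0
P(D, n) = 2*n (P(D, n) = 2*n + 0 = 2*n)
((P(0, 4) + 9) - 33)*3 = ((2*4 + 9) - 33)*3 = ((8 + 9) - 33)*3 = (17 - 33)*3 = -16*3 = -48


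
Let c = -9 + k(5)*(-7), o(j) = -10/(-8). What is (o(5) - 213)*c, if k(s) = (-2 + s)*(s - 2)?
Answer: 15246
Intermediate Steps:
o(j) = 5/4 (o(j) = -10*(-⅛) = 5/4)
k(s) = (-2 + s)² (k(s) = (-2 + s)*(-2 + s) = (-2 + s)²)
c = -72 (c = -9 + (-2 + 5)²*(-7) = -9 + 3²*(-7) = -9 + 9*(-7) = -9 - 63 = -72)
(o(5) - 213)*c = (5/4 - 213)*(-72) = -847/4*(-72) = 15246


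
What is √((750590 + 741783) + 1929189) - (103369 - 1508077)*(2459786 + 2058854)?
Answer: 6347369757120 + √3421562 ≈ 6.3474e+12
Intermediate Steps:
√((750590 + 741783) + 1929189) - (103369 - 1508077)*(2459786 + 2058854) = √(1492373 + 1929189) - (-1404708)*4518640 = √3421562 - 1*(-6347369757120) = √3421562 + 6347369757120 = 6347369757120 + √3421562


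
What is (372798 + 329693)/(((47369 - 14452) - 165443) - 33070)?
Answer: -702491/165596 ≈ -4.2422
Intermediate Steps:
(372798 + 329693)/(((47369 - 14452) - 165443) - 33070) = 702491/((32917 - 165443) - 33070) = 702491/(-132526 - 33070) = 702491/(-165596) = 702491*(-1/165596) = -702491/165596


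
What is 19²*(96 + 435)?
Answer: 191691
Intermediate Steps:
19²*(96 + 435) = 361*531 = 191691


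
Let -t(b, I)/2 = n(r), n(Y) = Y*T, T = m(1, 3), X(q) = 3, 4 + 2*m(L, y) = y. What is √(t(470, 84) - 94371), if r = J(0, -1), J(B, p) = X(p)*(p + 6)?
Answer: 6*I*√2621 ≈ 307.17*I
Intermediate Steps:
m(L, y) = -2 + y/2
T = -½ (T = -2 + (½)*3 = -2 + 3/2 = -½ ≈ -0.50000)
J(B, p) = 18 + 3*p (J(B, p) = 3*(p + 6) = 3*(6 + p) = 18 + 3*p)
r = 15 (r = 18 + 3*(-1) = 18 - 3 = 15)
n(Y) = -Y/2 (n(Y) = Y*(-½) = -Y/2)
t(b, I) = 15 (t(b, I) = -(-1)*15 = -2*(-15/2) = 15)
√(t(470, 84) - 94371) = √(15 - 94371) = √(-94356) = 6*I*√2621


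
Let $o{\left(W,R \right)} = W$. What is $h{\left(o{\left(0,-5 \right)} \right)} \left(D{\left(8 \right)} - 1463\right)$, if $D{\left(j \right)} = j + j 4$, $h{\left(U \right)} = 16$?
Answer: $-22768$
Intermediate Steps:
$D{\left(j \right)} = 5 j$ ($D{\left(j \right)} = j + 4 j = 5 j$)
$h{\left(o{\left(0,-5 \right)} \right)} \left(D{\left(8 \right)} - 1463\right) = 16 \left(5 \cdot 8 - 1463\right) = 16 \left(40 - 1463\right) = 16 \left(-1423\right) = -22768$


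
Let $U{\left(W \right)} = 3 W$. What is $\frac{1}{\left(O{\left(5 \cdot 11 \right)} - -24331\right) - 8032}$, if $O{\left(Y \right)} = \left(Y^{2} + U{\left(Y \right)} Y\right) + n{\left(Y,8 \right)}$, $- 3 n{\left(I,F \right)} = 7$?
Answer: $\frac{3}{85190} \approx 3.5215 \cdot 10^{-5}$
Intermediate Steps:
$n{\left(I,F \right)} = - \frac{7}{3}$ ($n{\left(I,F \right)} = \left(- \frac{1}{3}\right) 7 = - \frac{7}{3}$)
$O{\left(Y \right)} = - \frac{7}{3} + 4 Y^{2}$ ($O{\left(Y \right)} = \left(Y^{2} + 3 Y Y\right) - \frac{7}{3} = \left(Y^{2} + 3 Y^{2}\right) - \frac{7}{3} = 4 Y^{2} - \frac{7}{3} = - \frac{7}{3} + 4 Y^{2}$)
$\frac{1}{\left(O{\left(5 \cdot 11 \right)} - -24331\right) - 8032} = \frac{1}{\left(\left(- \frac{7}{3} + 4 \left(5 \cdot 11\right)^{2}\right) - -24331\right) - 8032} = \frac{1}{\left(\left(- \frac{7}{3} + 4 \cdot 55^{2}\right) + 24331\right) - 8032} = \frac{1}{\left(\left(- \frac{7}{3} + 4 \cdot 3025\right) + 24331\right) - 8032} = \frac{1}{\left(\left(- \frac{7}{3} + 12100\right) + 24331\right) - 8032} = \frac{1}{\left(\frac{36293}{3} + 24331\right) - 8032} = \frac{1}{\frac{109286}{3} - 8032} = \frac{1}{\frac{85190}{3}} = \frac{3}{85190}$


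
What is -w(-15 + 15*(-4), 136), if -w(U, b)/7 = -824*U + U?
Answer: 432075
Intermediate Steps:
w(U, b) = 5761*U (w(U, b) = -7*(-824*U + U) = -(-5761)*U = 5761*U)
-w(-15 + 15*(-4), 136) = -5761*(-15 + 15*(-4)) = -5761*(-15 - 60) = -5761*(-75) = -1*(-432075) = 432075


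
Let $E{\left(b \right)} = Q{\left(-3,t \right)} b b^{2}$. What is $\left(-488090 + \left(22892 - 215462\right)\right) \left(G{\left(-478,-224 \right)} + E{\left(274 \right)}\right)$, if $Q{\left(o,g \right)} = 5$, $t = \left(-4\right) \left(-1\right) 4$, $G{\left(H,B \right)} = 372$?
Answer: $-70008938524720$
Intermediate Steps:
$t = 16$ ($t = 4 \cdot 4 = 16$)
$E{\left(b \right)} = 5 b^{3}$ ($E{\left(b \right)} = 5 b b^{2} = 5 b^{3}$)
$\left(-488090 + \left(22892 - 215462\right)\right) \left(G{\left(-478,-224 \right)} + E{\left(274 \right)}\right) = \left(-488090 + \left(22892 - 215462\right)\right) \left(372 + 5 \cdot 274^{3}\right) = \left(-488090 + \left(22892 - 215462\right)\right) \left(372 + 5 \cdot 20570824\right) = \left(-488090 - 192570\right) \left(372 + 102854120\right) = \left(-680660\right) 102854492 = -70008938524720$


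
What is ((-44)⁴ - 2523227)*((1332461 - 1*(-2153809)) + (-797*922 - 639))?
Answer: 3369365970593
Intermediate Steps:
((-44)⁴ - 2523227)*((1332461 - 1*(-2153809)) + (-797*922 - 639)) = (3748096 - 2523227)*((1332461 + 2153809) + (-734834 - 639)) = 1224869*(3486270 - 735473) = 1224869*2750797 = 3369365970593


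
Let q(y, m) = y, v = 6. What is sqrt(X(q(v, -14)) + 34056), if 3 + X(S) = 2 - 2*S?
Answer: sqrt(34043) ≈ 184.51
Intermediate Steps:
X(S) = -1 - 2*S (X(S) = -3 + (2 - 2*S) = -1 - 2*S)
sqrt(X(q(v, -14)) + 34056) = sqrt((-1 - 2*6) + 34056) = sqrt((-1 - 12) + 34056) = sqrt(-13 + 34056) = sqrt(34043)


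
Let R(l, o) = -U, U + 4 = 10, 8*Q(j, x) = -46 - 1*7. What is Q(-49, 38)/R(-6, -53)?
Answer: 53/48 ≈ 1.1042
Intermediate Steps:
Q(j, x) = -53/8 (Q(j, x) = (-46 - 1*7)/8 = (-46 - 7)/8 = (⅛)*(-53) = -53/8)
U = 6 (U = -4 + 10 = 6)
R(l, o) = -6 (R(l, o) = -1*6 = -6)
Q(-49, 38)/R(-6, -53) = -53/8/(-6) = -53/8*(-⅙) = 53/48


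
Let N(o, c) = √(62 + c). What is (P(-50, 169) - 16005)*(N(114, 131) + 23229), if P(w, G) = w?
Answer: -372941595 - 16055*√193 ≈ -3.7316e+8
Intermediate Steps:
(P(-50, 169) - 16005)*(N(114, 131) + 23229) = (-50 - 16005)*(√(62 + 131) + 23229) = -16055*(√193 + 23229) = -16055*(23229 + √193) = -372941595 - 16055*√193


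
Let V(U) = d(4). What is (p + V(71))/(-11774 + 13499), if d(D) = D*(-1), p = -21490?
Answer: -21494/1725 ≈ -12.460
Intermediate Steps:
d(D) = -D
V(U) = -4 (V(U) = -1*4 = -4)
(p + V(71))/(-11774 + 13499) = (-21490 - 4)/(-11774 + 13499) = -21494/1725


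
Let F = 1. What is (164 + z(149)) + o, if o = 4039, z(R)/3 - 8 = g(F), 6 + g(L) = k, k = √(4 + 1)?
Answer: 4209 + 3*√5 ≈ 4215.7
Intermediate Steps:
k = √5 ≈ 2.2361
g(L) = -6 + √5
z(R) = 6 + 3*√5 (z(R) = 24 + 3*(-6 + √5) = 24 + (-18 + 3*√5) = 6 + 3*√5)
(164 + z(149)) + o = (164 + (6 + 3*√5)) + 4039 = (170 + 3*√5) + 4039 = 4209 + 3*√5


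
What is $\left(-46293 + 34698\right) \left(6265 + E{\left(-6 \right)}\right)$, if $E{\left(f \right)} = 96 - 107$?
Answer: $-72515130$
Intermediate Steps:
$E{\left(f \right)} = -11$ ($E{\left(f \right)} = 96 - 107 = -11$)
$\left(-46293 + 34698\right) \left(6265 + E{\left(-6 \right)}\right) = \left(-46293 + 34698\right) \left(6265 - 11\right) = \left(-11595\right) 6254 = -72515130$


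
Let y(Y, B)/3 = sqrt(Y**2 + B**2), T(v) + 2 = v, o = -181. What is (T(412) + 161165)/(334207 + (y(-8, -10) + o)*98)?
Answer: 2223194725/4353845759 - 4130700*sqrt(41)/4353845759 ≈ 0.50455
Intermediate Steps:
T(v) = -2 + v
y(Y, B) = 3*sqrt(B**2 + Y**2) (y(Y, B) = 3*sqrt(Y**2 + B**2) = 3*sqrt(B**2 + Y**2))
(T(412) + 161165)/(334207 + (y(-8, -10) + o)*98) = ((-2 + 412) + 161165)/(334207 + (3*sqrt((-10)**2 + (-8)**2) - 181)*98) = (410 + 161165)/(334207 + (3*sqrt(100 + 64) - 181)*98) = 161575/(334207 + (3*sqrt(164) - 181)*98) = 161575/(334207 + (3*(2*sqrt(41)) - 181)*98) = 161575/(334207 + (6*sqrt(41) - 181)*98) = 161575/(334207 + (-181 + 6*sqrt(41))*98) = 161575/(334207 + (-17738 + 588*sqrt(41))) = 161575/(316469 + 588*sqrt(41))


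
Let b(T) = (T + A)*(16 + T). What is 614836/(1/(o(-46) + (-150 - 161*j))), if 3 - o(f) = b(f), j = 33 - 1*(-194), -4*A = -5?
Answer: -23386209514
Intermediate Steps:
A = 5/4 (A = -¼*(-5) = 5/4 ≈ 1.2500)
j = 227 (j = 33 + 194 = 227)
b(T) = (16 + T)*(5/4 + T) (b(T) = (T + 5/4)*(16 + T) = (5/4 + T)*(16 + T) = (16 + T)*(5/4 + T))
o(f) = -17 - f² - 69*f/4 (o(f) = 3 - (20 + f² + 69*f/4) = 3 + (-20 - f² - 69*f/4) = -17 - f² - 69*f/4)
614836/(1/(o(-46) + (-150 - 161*j))) = 614836/(1/((-17 - 1*(-46)² - 69/4*(-46)) + (-150 - 161*227))) = 614836/(1/((-17 - 1*2116 + 1587/2) + (-150 - 36547))) = 614836/(1/((-17 - 2116 + 1587/2) - 36697)) = 614836/(1/(-2679/2 - 36697)) = 614836/(1/(-76073/2)) = 614836/(-2/76073) = 614836*(-76073/2) = -23386209514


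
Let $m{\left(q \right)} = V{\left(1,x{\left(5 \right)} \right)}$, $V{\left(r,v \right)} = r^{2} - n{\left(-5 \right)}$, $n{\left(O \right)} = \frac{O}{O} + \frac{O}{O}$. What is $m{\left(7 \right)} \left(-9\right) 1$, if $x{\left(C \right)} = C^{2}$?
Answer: $9$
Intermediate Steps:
$n{\left(O \right)} = 2$ ($n{\left(O \right)} = 1 + 1 = 2$)
$V{\left(r,v \right)} = -2 + r^{2}$ ($V{\left(r,v \right)} = r^{2} - 2 = -2 + r^{2}$)
$m{\left(q \right)} = -1$ ($m{\left(q \right)} = -2 + 1^{2} = -2 + 1 = -1$)
$m{\left(7 \right)} \left(-9\right) 1 = \left(-1\right) \left(-9\right) 1 = 9 \cdot 1 = 9$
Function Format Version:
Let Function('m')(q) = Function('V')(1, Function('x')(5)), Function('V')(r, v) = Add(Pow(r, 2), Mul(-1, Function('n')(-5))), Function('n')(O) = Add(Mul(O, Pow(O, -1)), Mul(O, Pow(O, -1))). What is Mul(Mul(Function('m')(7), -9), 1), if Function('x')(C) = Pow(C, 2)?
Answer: 9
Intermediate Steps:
Function('n')(O) = 2 (Function('n')(O) = Add(1, 1) = 2)
Function('V')(r, v) = Add(-2, Pow(r, 2)) (Function('V')(r, v) = Add(Pow(r, 2), Mul(-1, 2)) = Add(Pow(r, 2), -2) = Add(-2, Pow(r, 2)))
Function('m')(q) = -1 (Function('m')(q) = Add(-2, Pow(1, 2)) = Add(-2, 1) = -1)
Mul(Mul(Function('m')(7), -9), 1) = Mul(Mul(-1, -9), 1) = Mul(9, 1) = 9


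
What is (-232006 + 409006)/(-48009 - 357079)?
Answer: -22125/50636 ≈ -0.43694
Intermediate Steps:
(-232006 + 409006)/(-48009 - 357079) = 177000/(-405088) = 177000*(-1/405088) = -22125/50636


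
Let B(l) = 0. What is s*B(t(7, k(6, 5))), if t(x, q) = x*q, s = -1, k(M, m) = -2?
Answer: 0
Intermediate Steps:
t(x, q) = q*x
s*B(t(7, k(6, 5))) = -1*0 = 0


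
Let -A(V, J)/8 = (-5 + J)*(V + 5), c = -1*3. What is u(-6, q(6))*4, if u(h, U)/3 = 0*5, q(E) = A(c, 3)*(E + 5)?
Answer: 0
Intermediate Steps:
c = -3
A(V, J) = -8*(-5 + J)*(5 + V) (A(V, J) = -8*(-5 + J)*(V + 5) = -8*(-5 + J)*(5 + V))
q(E) = 160 + 32*E (q(E) = (200 - 40*3 + 40*(-3) - 8*3*(-3))*(E + 5) = (200 - 120 - 120 + 72)*(5 + E) = 32*(5 + E) = 160 + 32*E)
u(h, U) = 0 (u(h, U) = 3*(0*5) = 3*0 = 0)
u(-6, q(6))*4 = 0*4 = 0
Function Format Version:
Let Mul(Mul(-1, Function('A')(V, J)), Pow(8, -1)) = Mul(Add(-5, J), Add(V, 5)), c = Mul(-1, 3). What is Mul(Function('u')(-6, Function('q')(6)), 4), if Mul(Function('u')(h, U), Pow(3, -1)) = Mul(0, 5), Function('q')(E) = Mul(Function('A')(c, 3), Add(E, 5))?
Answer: 0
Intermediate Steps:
c = -3
Function('A')(V, J) = Mul(-8, Add(-5, J), Add(5, V)) (Function('A')(V, J) = Mul(-8, Mul(Add(-5, J), Add(V, 5))) = Mul(-8, Mul(Add(-5, J), Add(5, V))) = Mul(-8, Add(-5, J), Add(5, V)))
Function('q')(E) = Add(160, Mul(32, E)) (Function('q')(E) = Mul(Add(200, Mul(-40, 3), Mul(40, -3), Mul(-8, 3, -3)), Add(E, 5)) = Mul(Add(200, -120, -120, 72), Add(5, E)) = Mul(32, Add(5, E)) = Add(160, Mul(32, E)))
Function('u')(h, U) = 0 (Function('u')(h, U) = Mul(3, Mul(0, 5)) = Mul(3, 0) = 0)
Mul(Function('u')(-6, Function('q')(6)), 4) = Mul(0, 4) = 0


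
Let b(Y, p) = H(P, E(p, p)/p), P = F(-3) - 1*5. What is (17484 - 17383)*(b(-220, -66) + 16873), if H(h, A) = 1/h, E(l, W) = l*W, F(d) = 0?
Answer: 8520764/5 ≈ 1.7042e+6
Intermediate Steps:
E(l, W) = W*l
P = -5 (P = 0 - 1*5 = 0 - 5 = -5)
b(Y, p) = -1/5 (b(Y, p) = 1/(-5) = -1/5)
(17484 - 17383)*(b(-220, -66) + 16873) = (17484 - 17383)*(-1/5 + 16873) = 101*(84364/5) = 8520764/5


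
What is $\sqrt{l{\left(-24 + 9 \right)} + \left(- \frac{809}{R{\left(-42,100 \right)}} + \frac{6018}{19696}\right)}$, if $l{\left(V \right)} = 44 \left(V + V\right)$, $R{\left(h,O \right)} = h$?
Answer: $\frac{i \sqrt{13904728383210}}{103404} \approx 36.062 i$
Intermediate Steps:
$l{\left(V \right)} = 88 V$ ($l{\left(V \right)} = 44 \cdot 2 V = 88 V$)
$\sqrt{l{\left(-24 + 9 \right)} + \left(- \frac{809}{R{\left(-42,100 \right)}} + \frac{6018}{19696}\right)} = \sqrt{88 \left(-24 + 9\right) + \left(- \frac{809}{-42} + \frac{6018}{19696}\right)} = \sqrt{88 \left(-15\right) + \left(\left(-809\right) \left(- \frac{1}{42}\right) + 6018 \cdot \frac{1}{19696}\right)} = \sqrt{-1320 + \left(\frac{809}{42} + \frac{3009}{9848}\right)} = \sqrt{-1320 + \frac{4046705}{206808}} = \sqrt{- \frac{268939855}{206808}} = \frac{i \sqrt{13904728383210}}{103404}$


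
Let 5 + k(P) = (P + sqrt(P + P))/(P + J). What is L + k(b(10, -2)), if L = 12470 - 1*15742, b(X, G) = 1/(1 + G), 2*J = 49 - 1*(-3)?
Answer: -81926/25 + I*sqrt(2)/25 ≈ -3277.0 + 0.056569*I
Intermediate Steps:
J = 26 (J = (49 - 1*(-3))/2 = (49 + 3)/2 = (1/2)*52 = 26)
k(P) = -5 + (P + sqrt(2)*sqrt(P))/(26 + P) (k(P) = -5 + (P + sqrt(P + P))/(P + 26) = -5 + (P + sqrt(2*P))/(26 + P) = -5 + (P + sqrt(2)*sqrt(P))/(26 + P))
L = -3272 (L = 12470 - 15742 = -3272)
L + k(b(10, -2)) = -3272 + (-130 - 4/(1 - 2) + sqrt(2)*sqrt(1/(1 - 2)))/(26 + 1/(1 - 2)) = -3272 + (-130 - 4/(-1) + sqrt(2)*sqrt(1/(-1)))/(26 + 1/(-1)) = -3272 + (-130 - 4*(-1) + sqrt(2)*sqrt(-1))/(26 - 1) = -3272 + (-130 + 4 + sqrt(2)*I)/25 = -3272 + (-130 + 4 + I*sqrt(2))/25 = -3272 + (-126 + I*sqrt(2))/25 = -3272 + (-126/25 + I*sqrt(2)/25) = -81926/25 + I*sqrt(2)/25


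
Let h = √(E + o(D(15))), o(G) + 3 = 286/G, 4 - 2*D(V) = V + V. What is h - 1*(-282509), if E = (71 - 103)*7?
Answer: 282509 + I*√249 ≈ 2.8251e+5 + 15.78*I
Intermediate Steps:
D(V) = 2 - V (D(V) = 2 - (V + V)/2 = 2 - V)
E = -224 (E = -32*7 = -224)
o(G) = -3 + 286/G
h = I*√249 (h = √(-224 + (-3 + 286/(2 - 1*15))) = √(-224 + (-3 + 286/(2 - 15))) = √(-224 + (-3 + 286/(-13))) = √(-224 + (-3 + 286*(-1/13))) = √(-224 + (-3 - 22)) = √(-224 - 25) = √(-249) = I*√249 ≈ 15.78*I)
h - 1*(-282509) = I*√249 - 1*(-282509) = I*√249 + 282509 = 282509 + I*√249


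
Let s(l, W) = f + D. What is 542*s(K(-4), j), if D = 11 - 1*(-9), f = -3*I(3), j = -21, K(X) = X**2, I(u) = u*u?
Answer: -3794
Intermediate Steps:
I(u) = u**2
f = -27 (f = -3*3**2 = -3*9 = -27)
D = 20 (D = 11 + 9 = 20)
s(l, W) = -7 (s(l, W) = -27 + 20 = -7)
542*s(K(-4), j) = 542*(-7) = -3794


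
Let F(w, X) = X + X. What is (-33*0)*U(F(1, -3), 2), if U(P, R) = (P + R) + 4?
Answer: 0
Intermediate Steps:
F(w, X) = 2*X
U(P, R) = 4 + P + R
(-33*0)*U(F(1, -3), 2) = (-33*0)*(4 + 2*(-3) + 2) = 0*(4 - 6 + 2) = 0*0 = 0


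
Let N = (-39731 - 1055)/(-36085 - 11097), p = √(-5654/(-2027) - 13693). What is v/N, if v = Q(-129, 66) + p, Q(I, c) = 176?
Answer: 4152016/20393 + 23591*I*√56249365539/41336611 ≈ 203.6 + 135.35*I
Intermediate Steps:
p = I*√56249365539/2027 (p = √(-5654*(-1/2027) - 13693) = √(5654/2027 - 13693) = √(-27750057/2027) = I*√56249365539/2027 ≈ 117.01*I)
N = 20393/23591 (N = -40786/(-47182) = -40786*(-1/47182) = 20393/23591 ≈ 0.86444)
v = 176 + I*√56249365539/2027 ≈ 176.0 + 117.01*I
v/N = (176 + I*√56249365539/2027)/(20393/23591) = (176 + I*√56249365539/2027)*(23591/20393) = 4152016/20393 + 23591*I*√56249365539/41336611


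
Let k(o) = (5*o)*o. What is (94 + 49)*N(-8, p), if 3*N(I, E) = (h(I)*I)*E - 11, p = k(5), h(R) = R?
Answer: 380809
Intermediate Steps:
k(o) = 5*o²
p = 125 (p = 5*5² = 5*25 = 125)
N(I, E) = -11/3 + E*I²/3 (N(I, E) = ((I*I)*E - 11)/3 = (I²*E - 11)/3 = (E*I² - 11)/3 = (-11 + E*I²)/3 = -11/3 + E*I²/3)
(94 + 49)*N(-8, p) = (94 + 49)*(-11/3 + (⅓)*125*(-8)²) = 143*(-11/3 + (⅓)*125*64) = 143*(-11/3 + 8000/3) = 143*2663 = 380809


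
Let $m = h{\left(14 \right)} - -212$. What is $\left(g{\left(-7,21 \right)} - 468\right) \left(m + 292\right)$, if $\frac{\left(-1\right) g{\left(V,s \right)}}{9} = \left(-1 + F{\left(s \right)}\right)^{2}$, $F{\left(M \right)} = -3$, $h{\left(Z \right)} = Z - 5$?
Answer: $-313956$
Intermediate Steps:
$h{\left(Z \right)} = -5 + Z$
$m = 221$ ($m = \left(-5 + 14\right) - -212 = 9 + 212 = 221$)
$g{\left(V,s \right)} = -144$ ($g{\left(V,s \right)} = - 9 \left(-1 - 3\right)^{2} = - 9 \left(-4\right)^{2} = \left(-9\right) 16 = -144$)
$\left(g{\left(-7,21 \right)} - 468\right) \left(m + 292\right) = \left(-144 - 468\right) \left(221 + 292\right) = \left(-612\right) 513 = -313956$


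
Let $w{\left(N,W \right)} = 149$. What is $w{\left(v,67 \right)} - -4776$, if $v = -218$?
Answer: $4925$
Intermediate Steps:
$w{\left(v,67 \right)} - -4776 = 149 - -4776 = 149 + 4776 = 4925$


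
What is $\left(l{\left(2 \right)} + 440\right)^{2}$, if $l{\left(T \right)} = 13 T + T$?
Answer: $219024$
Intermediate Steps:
$l{\left(T \right)} = 14 T$
$\left(l{\left(2 \right)} + 440\right)^{2} = \left(14 \cdot 2 + 440\right)^{2} = \left(28 + 440\right)^{2} = 468^{2} = 219024$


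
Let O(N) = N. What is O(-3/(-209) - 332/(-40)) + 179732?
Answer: 375657257/2090 ≈ 1.7974e+5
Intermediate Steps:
O(-3/(-209) - 332/(-40)) + 179732 = (-3/(-209) - 332/(-40)) + 179732 = (-3*(-1/209) - 332*(-1/40)) + 179732 = (3/209 + 83/10) + 179732 = 17377/2090 + 179732 = 375657257/2090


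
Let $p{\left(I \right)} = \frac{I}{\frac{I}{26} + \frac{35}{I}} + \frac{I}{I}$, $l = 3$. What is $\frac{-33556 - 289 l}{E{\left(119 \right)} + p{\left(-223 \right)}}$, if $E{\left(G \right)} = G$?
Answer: $- \frac{1743146297}{7369634} \approx -236.53$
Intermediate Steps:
$p{\left(I \right)} = 1 + \frac{I}{\frac{35}{I} + \frac{I}{26}}$ ($p{\left(I \right)} = \frac{I}{I \frac{1}{26} + \frac{35}{I}} + 1 = \frac{I}{\frac{I}{26} + \frac{35}{I}} + 1 = \frac{I}{\frac{35}{I} + \frac{I}{26}} + 1 = 1 + \frac{I}{\frac{35}{I} + \frac{I}{26}}$)
$\frac{-33556 - 289 l}{E{\left(119 \right)} + p{\left(-223 \right)}} = \frac{-33556 - 867}{119 + \frac{910 + 27 \left(-223\right)^{2}}{910 + \left(-223\right)^{2}}} = \frac{-33556 - 867}{119 + \frac{910 + 27 \cdot 49729}{910 + 49729}} = - \frac{34423}{119 + \frac{910 + 1342683}{50639}} = - \frac{34423}{119 + \frac{1}{50639} \cdot 1343593} = - \frac{34423}{119 + \frac{1343593}{50639}} = - \frac{34423}{\frac{7369634}{50639}} = \left(-34423\right) \frac{50639}{7369634} = - \frac{1743146297}{7369634}$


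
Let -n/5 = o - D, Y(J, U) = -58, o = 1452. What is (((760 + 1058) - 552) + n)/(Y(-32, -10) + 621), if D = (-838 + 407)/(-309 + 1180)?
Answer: -5222929/490373 ≈ -10.651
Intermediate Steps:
D = -431/871 ≈ -0.49483
n = -6325615/871 (n = -5*(1452 - 1*(-431/871)) = -5*(1452 + 431/871) = -5*1265123/871 = -6325615/871 ≈ -7262.5)
(((760 + 1058) - 552) + n)/(Y(-32, -10) + 621) = (((760 + 1058) - 552) - 6325615/871)/(-58 + 621) = ((1818 - 552) - 6325615/871)/563 = (1266 - 6325615/871)*(1/563) = -5222929/871*1/563 = -5222929/490373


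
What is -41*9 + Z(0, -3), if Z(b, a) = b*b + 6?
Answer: -363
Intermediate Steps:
Z(b, a) = 6 + b² (Z(b, a) = b² + 6 = 6 + b²)
-41*9 + Z(0, -3) = -41*9 + (6 + 0²) = -369 + (6 + 0) = -369 + 6 = -363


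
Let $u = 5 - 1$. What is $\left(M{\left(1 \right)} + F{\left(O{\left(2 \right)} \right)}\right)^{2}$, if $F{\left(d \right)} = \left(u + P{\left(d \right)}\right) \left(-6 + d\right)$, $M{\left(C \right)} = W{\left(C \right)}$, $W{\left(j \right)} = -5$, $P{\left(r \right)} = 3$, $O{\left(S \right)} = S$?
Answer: $1089$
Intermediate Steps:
$u = 4$
$M{\left(C \right)} = -5$
$F{\left(d \right)} = -42 + 7 d$ ($F{\left(d \right)} = \left(4 + 3\right) \left(-6 + d\right) = 7 \left(-6 + d\right) = -42 + 7 d$)
$\left(M{\left(1 \right)} + F{\left(O{\left(2 \right)} \right)}\right)^{2} = \left(-5 + \left(-42 + 7 \cdot 2\right)\right)^{2} = \left(-5 + \left(-42 + 14\right)\right)^{2} = \left(-5 - 28\right)^{2} = \left(-33\right)^{2} = 1089$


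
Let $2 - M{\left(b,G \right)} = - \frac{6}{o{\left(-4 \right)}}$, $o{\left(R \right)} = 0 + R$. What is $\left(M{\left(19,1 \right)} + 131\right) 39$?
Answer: $\frac{10257}{2} \approx 5128.5$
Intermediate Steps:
$o{\left(R \right)} = R$
$M{\left(b,G \right)} = \frac{1}{2}$ ($M{\left(b,G \right)} = 2 - - \frac{6}{-4} = 2 - \left(-6\right) \left(- \frac{1}{4}\right) = 2 - \frac{3}{2} = \frac{1}{2}$)
$\left(M{\left(19,1 \right)} + 131\right) 39 = \left(\frac{1}{2} + 131\right) 39 = \frac{263}{2} \cdot 39 = \frac{10257}{2}$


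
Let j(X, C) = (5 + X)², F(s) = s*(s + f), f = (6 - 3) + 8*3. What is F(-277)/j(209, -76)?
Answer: 34625/22898 ≈ 1.5121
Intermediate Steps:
f = 27 (f = 3 + 24 = 27)
F(s) = s*(27 + s) (F(s) = s*(s + 27) = s*(27 + s))
F(-277)/j(209, -76) = (-277*(27 - 277))/((5 + 209)²) = (-277*(-250))/(214²) = 69250/45796 = 69250*(1/45796) = 34625/22898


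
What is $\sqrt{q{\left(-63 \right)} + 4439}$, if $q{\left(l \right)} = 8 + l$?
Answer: $4 \sqrt{274} \approx 66.212$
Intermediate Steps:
$\sqrt{q{\left(-63 \right)} + 4439} = \sqrt{\left(8 - 63\right) + 4439} = \sqrt{-55 + 4439} = \sqrt{4384} = 4 \sqrt{274}$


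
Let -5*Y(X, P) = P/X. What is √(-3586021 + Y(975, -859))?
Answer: 2*I*√852240261405/975 ≈ 1893.7*I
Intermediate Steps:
Y(X, P) = -P/(5*X)
√(-3586021 + Y(975, -859)) = √(-3586021 - ⅕*(-859)/975) = √(-3586021 - ⅕*(-859)*1/975) = √(-3586021 + 859/4875) = √(-17481851516/4875) = 2*I*√852240261405/975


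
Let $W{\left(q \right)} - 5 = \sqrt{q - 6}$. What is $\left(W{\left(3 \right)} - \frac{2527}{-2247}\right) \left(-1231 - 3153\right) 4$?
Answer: $- \frac{34475776}{321} - 17536 i \sqrt{3} \approx -1.074 \cdot 10^{5} - 30373.0 i$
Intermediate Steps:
$W{\left(q \right)} = 5 + \sqrt{-6 + q}$ ($W{\left(q \right)} = 5 + \sqrt{q - 6} = 5 + \sqrt{-6 + q}$)
$\left(W{\left(3 \right)} - \frac{2527}{-2247}\right) \left(-1231 - 3153\right) 4 = \left(\left(5 + \sqrt{-6 + 3}\right) - \frac{2527}{-2247}\right) \left(-1231 - 3153\right) 4 = \left(\left(5 + \sqrt{-3}\right) - - \frac{361}{321}\right) \left(-4384\right) 4 = \left(\left(5 + i \sqrt{3}\right) + \frac{361}{321}\right) \left(-4384\right) 4 = \left(\frac{1966}{321} + i \sqrt{3}\right) \left(-4384\right) 4 = \left(- \frac{8618944}{321} - 4384 i \sqrt{3}\right) 4 = - \frac{34475776}{321} - 17536 i \sqrt{3}$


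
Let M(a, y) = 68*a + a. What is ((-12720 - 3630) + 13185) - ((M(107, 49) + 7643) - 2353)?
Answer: -15838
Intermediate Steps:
M(a, y) = 69*a
((-12720 - 3630) + 13185) - ((M(107, 49) + 7643) - 2353) = ((-12720 - 3630) + 13185) - ((69*107 + 7643) - 2353) = (-16350 + 13185) - ((7383 + 7643) - 2353) = -3165 - (15026 - 2353) = -3165 - 1*12673 = -3165 - 12673 = -15838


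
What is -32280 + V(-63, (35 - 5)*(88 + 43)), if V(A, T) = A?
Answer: -32343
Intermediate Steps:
-32280 + V(-63, (35 - 5)*(88 + 43)) = -32280 - 63 = -32343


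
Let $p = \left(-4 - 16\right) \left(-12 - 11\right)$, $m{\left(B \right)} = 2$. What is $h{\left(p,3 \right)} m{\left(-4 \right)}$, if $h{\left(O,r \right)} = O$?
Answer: $920$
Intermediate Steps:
$p = 460$ ($p = \left(-20\right) \left(-23\right) = 460$)
$h{\left(p,3 \right)} m{\left(-4 \right)} = 460 \cdot 2 = 920$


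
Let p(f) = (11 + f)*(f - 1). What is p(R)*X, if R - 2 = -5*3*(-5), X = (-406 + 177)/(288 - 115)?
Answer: -1531552/173 ≈ -8852.9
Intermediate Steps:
X = -229/173 ≈ -1.3237
R = 77 (R = 2 - 5*3*(-5) = 2 - 15*(-5) = 2 + 75 = 77)
p(f) = (-1 + f)*(11 + f) (p(f) = (11 + f)*(-1 + f) = (-1 + f)*(11 + f))
p(R)*X = (-11 + 77² + 10*77)*(-229/173) = (-11 + 5929 + 770)*(-229/173) = 6688*(-229/173) = -1531552/173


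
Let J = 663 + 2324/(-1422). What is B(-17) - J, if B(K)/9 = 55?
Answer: -118286/711 ≈ -166.37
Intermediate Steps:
B(K) = 495 (B(K) = 9*55 = 495)
J = 470231/711 (J = 663 + 2324*(-1/1422) = 663 - 1162/711 = 470231/711 ≈ 661.37)
B(-17) - J = 495 - 1*470231/711 = 495 - 470231/711 = -118286/711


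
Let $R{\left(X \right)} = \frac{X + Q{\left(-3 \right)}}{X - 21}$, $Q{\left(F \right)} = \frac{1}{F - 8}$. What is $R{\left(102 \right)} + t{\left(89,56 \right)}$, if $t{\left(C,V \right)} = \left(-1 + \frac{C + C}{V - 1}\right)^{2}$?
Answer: $\frac{1533724}{245025} \approx 6.2595$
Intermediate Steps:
$Q{\left(F \right)} = \frac{1}{-8 + F}$
$t{\left(C,V \right)} = \left(-1 + \frac{2 C}{-1 + V}\right)^{2}$
$R{\left(X \right)} = \frac{- \frac{1}{11} + X}{-21 + X}$ ($R{\left(X \right)} = \frac{X + \frac{1}{-8 - 3}}{X - 21} = \frac{X + \frac{1}{-11}}{-21 + X} = \frac{X - \frac{1}{11}}{-21 + X} = \frac{- \frac{1}{11} + X}{-21 + X}$)
$R{\left(102 \right)} + t{\left(89,56 \right)} = \frac{- \frac{1}{11} + 102}{-21 + 102} + \frac{\left(1 - 56 + 2 \cdot 89\right)^{2}}{\left(-1 + 56\right)^{2}} = \frac{1}{81} \cdot \frac{1121}{11} + \frac{\left(1 - 56 + 178\right)^{2}}{3025} = \frac{1}{81} \cdot \frac{1121}{11} + \frac{123^{2}}{3025} = \frac{1121}{891} + \frac{1}{3025} \cdot 15129 = \frac{1121}{891} + \frac{15129}{3025} = \frac{1533724}{245025}$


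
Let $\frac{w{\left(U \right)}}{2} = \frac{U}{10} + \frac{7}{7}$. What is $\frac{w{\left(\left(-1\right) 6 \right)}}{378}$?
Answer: $\frac{2}{945} \approx 0.0021164$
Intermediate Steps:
$w{\left(U \right)} = 2 + \frac{U}{5}$ ($w{\left(U \right)} = 2 \left(\frac{U}{10} + \frac{7}{7}\right) = 2 \left(U \frac{1}{10} + 7 \cdot \frac{1}{7}\right) = 2 \left(\frac{U}{10} + 1\right) = 2 \left(1 + \frac{U}{10}\right) = 2 + \frac{U}{5}$)
$\frac{w{\left(\left(-1\right) 6 \right)}}{378} = \frac{2 + \frac{\left(-1\right) 6}{5}}{378} = \left(2 + \frac{1}{5} \left(-6\right)\right) \frac{1}{378} = \left(2 - \frac{6}{5}\right) \frac{1}{378} = \frac{4}{5} \cdot \frac{1}{378} = \frac{2}{945}$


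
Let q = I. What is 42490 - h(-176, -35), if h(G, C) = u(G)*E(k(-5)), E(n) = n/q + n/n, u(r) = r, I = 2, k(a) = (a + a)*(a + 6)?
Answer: 41786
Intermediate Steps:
k(a) = 2*a*(6 + a) (k(a) = (2*a)*(6 + a) = 2*a*(6 + a))
q = 2
E(n) = 1 + n/2 (E(n) = n/2 + n/n = n*(1/2) + 1 = n/2 + 1 = 1 + n/2)
h(G, C) = -4*G (h(G, C) = G*(1 + (2*(-5)*(6 - 5))/2) = G*(1 + (2*(-5)*1)/2) = G*(1 + (1/2)*(-10)) = G*(1 - 5) = G*(-4) = -4*G)
42490 - h(-176, -35) = 42490 - (-4)*(-176) = 42490 - 1*704 = 42490 - 704 = 41786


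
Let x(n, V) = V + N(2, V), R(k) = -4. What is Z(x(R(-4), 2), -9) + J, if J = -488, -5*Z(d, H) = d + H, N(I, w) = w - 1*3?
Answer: -2432/5 ≈ -486.40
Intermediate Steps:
N(I, w) = -3 + w (N(I, w) = w - 3 = -3 + w)
x(n, V) = -3 + 2*V (x(n, V) = V + (-3 + V) = -3 + 2*V)
Z(d, H) = -H/5 - d/5 (Z(d, H) = -(d + H)/5 = -(H + d)/5 = -H/5 - d/5)
Z(x(R(-4), 2), -9) + J = (-⅕*(-9) - (-3 + 2*2)/5) - 488 = (9/5 - (-3 + 4)/5) - 488 = (9/5 - ⅕*1) - 488 = (9/5 - ⅕) - 488 = 8/5 - 488 = -2432/5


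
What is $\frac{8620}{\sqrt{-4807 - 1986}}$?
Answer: $- \frac{8620 i \sqrt{6793}}{6793} \approx - 104.59 i$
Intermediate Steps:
$\frac{8620}{\sqrt{-4807 - 1986}} = \frac{8620}{\sqrt{-6793}} = \frac{8620}{i \sqrt{6793}} = 8620 \left(- \frac{i \sqrt{6793}}{6793}\right) = - \frac{8620 i \sqrt{6793}}{6793}$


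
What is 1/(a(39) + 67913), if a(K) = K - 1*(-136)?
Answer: 1/68088 ≈ 1.4687e-5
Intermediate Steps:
a(K) = 136 + K (a(K) = K + 136 = 136 + K)
1/(a(39) + 67913) = 1/((136 + 39) + 67913) = 1/(175 + 67913) = 1/68088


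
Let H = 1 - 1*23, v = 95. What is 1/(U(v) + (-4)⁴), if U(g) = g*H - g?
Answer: -1/1929 ≈ -0.00051840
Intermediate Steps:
H = -22 (H = 1 - 23 = -22)
U(g) = -23*g (U(g) = g*(-22) - g = -22*g - g = -23*g)
1/(U(v) + (-4)⁴) = 1/(-23*95 + (-4)⁴) = 1/(-2185 + 256) = 1/(-1929) = -1/1929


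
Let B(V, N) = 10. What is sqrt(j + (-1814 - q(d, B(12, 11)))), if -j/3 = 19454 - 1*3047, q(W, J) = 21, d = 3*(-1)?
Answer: 4*I*sqrt(3191) ≈ 225.96*I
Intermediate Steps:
d = -3
j = -49221 (j = -3*(19454 - 1*3047) = -3*(19454 - 3047) = -3*16407 = -49221)
sqrt(j + (-1814 - q(d, B(12, 11)))) = sqrt(-49221 + (-1814 - 1*21)) = sqrt(-49221 + (-1814 - 21)) = sqrt(-49221 - 1835) = sqrt(-51056) = 4*I*sqrt(3191)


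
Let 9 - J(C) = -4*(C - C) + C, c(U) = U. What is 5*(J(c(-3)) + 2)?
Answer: 70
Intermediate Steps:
J(C) = 9 - C (J(C) = 9 - (-4*(C - C) + C) = 9 - (-4*0 + C) = 9 - (0 + C) = 9 - C)
5*(J(c(-3)) + 2) = 5*((9 - 1*(-3)) + 2) = 5*((9 + 3) + 2) = 5*(12 + 2) = 5*14 = 70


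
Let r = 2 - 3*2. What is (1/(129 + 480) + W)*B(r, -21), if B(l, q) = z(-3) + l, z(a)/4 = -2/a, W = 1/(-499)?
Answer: 440/911673 ≈ 0.00048263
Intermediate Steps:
W = -1/499 ≈ -0.0020040
r = -4 (r = 2 - 6 = -4)
z(a) = -8/a (z(a) = 4*(-2/a) = -8/a)
B(l, q) = 8/3 + l (B(l, q) = -8/(-3) + l = -8*(-1/3) + l = 8/3 + l)
(1/(129 + 480) + W)*B(r, -21) = (1/(129 + 480) - 1/499)*(8/3 - 4) = (1/609 - 1/499)*(-4/3) = -110/303891*(-4/3) = 440/911673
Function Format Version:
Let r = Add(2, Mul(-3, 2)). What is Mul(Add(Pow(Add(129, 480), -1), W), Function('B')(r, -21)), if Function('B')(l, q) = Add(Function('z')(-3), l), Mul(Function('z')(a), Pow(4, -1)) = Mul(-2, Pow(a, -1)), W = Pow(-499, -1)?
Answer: Rational(440, 911673) ≈ 0.00048263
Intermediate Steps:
W = Rational(-1, 499) ≈ -0.0020040
r = -4 (r = Add(2, -6) = -4)
Function('z')(a) = Mul(-8, Pow(a, -1)) (Function('z')(a) = Mul(4, Mul(-2, Pow(a, -1))) = Mul(-8, Pow(a, -1)))
Function('B')(l, q) = Add(Rational(8, 3), l) (Function('B')(l, q) = Add(Mul(-8, Pow(-3, -1)), l) = Add(Mul(-8, Rational(-1, 3)), l) = Add(Rational(8, 3), l))
Mul(Add(Pow(Add(129, 480), -1), W), Function('B')(r, -21)) = Mul(Add(Pow(Add(129, 480), -1), Rational(-1, 499)), Add(Rational(8, 3), -4)) = Mul(Add(Pow(609, -1), Rational(-1, 499)), Rational(-4, 3)) = Mul(Add(Rational(1, 609), Rational(-1, 499)), Rational(-4, 3)) = Mul(Rational(-110, 303891), Rational(-4, 3)) = Rational(440, 911673)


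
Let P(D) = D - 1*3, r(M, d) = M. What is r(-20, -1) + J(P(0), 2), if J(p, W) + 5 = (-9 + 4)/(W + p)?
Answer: -20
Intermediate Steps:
P(D) = -3 + D (P(D) = D - 3 = -3 + D)
J(p, W) = -5 - 5/(W + p) (J(p, W) = -5 + (-9 + 4)/(W + p) = -5 - 5/(W + p))
r(-20, -1) + J(P(0), 2) = -20 + 5*(-1 - 1*2 - (-3 + 0))/(2 + (-3 + 0)) = -20 + 5*(-1 - 2 - 1*(-3))/(2 - 3) = -20 + 5*(-1 - 2 + 3)/(-1) = -20 + 5*(-1)*0 = -20 + 0 = -20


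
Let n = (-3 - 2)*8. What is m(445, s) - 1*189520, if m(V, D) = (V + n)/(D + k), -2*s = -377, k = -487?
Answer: -37714750/199 ≈ -1.8952e+5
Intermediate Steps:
s = 377/2 (s = -1/2*(-377) = 377/2 ≈ 188.50)
n = -40 (n = -5*8 = -40)
m(V, D) = (-40 + V)/(-487 + D) (m(V, D) = (V - 40)/(D - 487) = (-40 + V)/(-487 + D))
m(445, s) - 1*189520 = (-40 + 445)/(-487 + 377/2) - 1*189520 = 405/(-597/2) - 189520 = -2/597*405 - 189520 = -270/199 - 189520 = -37714750/199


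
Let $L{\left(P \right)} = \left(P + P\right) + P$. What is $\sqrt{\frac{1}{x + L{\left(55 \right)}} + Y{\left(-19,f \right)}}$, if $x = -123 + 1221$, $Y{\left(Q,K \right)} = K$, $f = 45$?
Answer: $\frac{2 \sqrt{17945967}}{1263} \approx 6.7083$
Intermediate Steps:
$L{\left(P \right)} = 3 P$ ($L{\left(P \right)} = 2 P + P = 3 P$)
$x = 1098$
$\sqrt{\frac{1}{x + L{\left(55 \right)}} + Y{\left(-19,f \right)}} = \sqrt{\frac{1}{1098 + 3 \cdot 55} + 45} = \sqrt{\frac{1}{1098 + 165} + 45} = \sqrt{\frac{1}{1263} + 45} = \sqrt{\frac{56836}{1263}} = \frac{2 \sqrt{17945967}}{1263}$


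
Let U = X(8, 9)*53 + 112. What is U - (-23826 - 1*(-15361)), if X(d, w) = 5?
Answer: 8842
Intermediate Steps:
U = 377 (U = 5*53 + 112 = 265 + 112 = 377)
U - (-23826 - 1*(-15361)) = 377 - (-23826 - 1*(-15361)) = 377 - (-23826 + 15361) = 377 - 1*(-8465) = 377 + 8465 = 8842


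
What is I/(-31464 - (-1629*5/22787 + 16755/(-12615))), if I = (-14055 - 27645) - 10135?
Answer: 141908435135/86134229752 ≈ 1.6475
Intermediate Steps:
I = -51835 (I = -41700 - 10135 = -51835)
I/(-31464 - (-1629*5/22787 + 16755/(-12615))) = -51835/(-31464 - (-1629*5/22787 + 16755/(-12615))) = -51835/(-31464 - (-8145*1/22787 + 16755*(-1/12615))) = -51835/(-31464 - (-8145/22787 - 1117/841)) = -51835/(-31464 - 1*(-32303024/19163867)) = -51835/(-31464 + 32303024/19163867) = -51835/(-602939608264/19163867) = -51835*(-19163867/602939608264) = 141908435135/86134229752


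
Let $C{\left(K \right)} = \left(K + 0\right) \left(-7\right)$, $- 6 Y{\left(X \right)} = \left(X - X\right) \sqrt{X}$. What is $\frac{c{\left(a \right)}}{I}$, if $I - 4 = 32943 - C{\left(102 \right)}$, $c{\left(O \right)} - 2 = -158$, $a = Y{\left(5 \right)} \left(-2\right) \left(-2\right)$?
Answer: $- \frac{156}{33661} \approx -0.0046344$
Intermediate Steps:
$Y{\left(X \right)} = 0$ ($Y{\left(X \right)} = - \frac{\left(X - X\right) \sqrt{X}}{6} = - \frac{0 \sqrt{X}}{6} = \left(- \frac{1}{6}\right) 0 = 0$)
$C{\left(K \right)} = - 7 K$ ($C{\left(K \right)} = K \left(-7\right) = - 7 K$)
$a = 0$ ($a = 0 \left(-2\right) \left(-2\right) = 0 \left(-2\right) = 0$)
$c{\left(O \right)} = -156$ ($c{\left(O \right)} = 2 - 158 = -156$)
$I = 33661$ ($I = 4 + \left(32943 - \left(-7\right) 102\right) = 4 + \left(32943 - -714\right) = 4 + \left(32943 + 714\right) = 4 + 33657 = 33661$)
$\frac{c{\left(a \right)}}{I} = - \frac{156}{33661}$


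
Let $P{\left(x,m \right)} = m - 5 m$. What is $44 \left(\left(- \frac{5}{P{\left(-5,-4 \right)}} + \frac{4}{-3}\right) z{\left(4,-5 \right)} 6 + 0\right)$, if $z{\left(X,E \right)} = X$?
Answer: $-1738$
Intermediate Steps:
$P{\left(x,m \right)} = - 4 m$
$44 \left(\left(- \frac{5}{P{\left(-5,-4 \right)}} + \frac{4}{-3}\right) z{\left(4,-5 \right)} 6 + 0\right) = 44 \left(\left(- \frac{5}{\left(-4\right) \left(-4\right)} + \frac{4}{-3}\right) 4 \cdot 6 + 0\right) = 44 \left(\left(- \frac{5}{16} + 4 \left(- \frac{1}{3}\right)\right) 4 \cdot 6 + 0\right) = 44 \left(\left(\left(-5\right) \frac{1}{16} - \frac{4}{3}\right) 4 \cdot 6 + 0\right) = 44 \left(\left(- \frac{5}{16} - \frac{4}{3}\right) 4 \cdot 6 + 0\right) = 44 \left(\left(- \frac{79}{48}\right) 4 \cdot 6 + 0\right) = 44 \left(\left(- \frac{79}{12}\right) 6 + 0\right) = 44 \left(- \frac{79}{2} + 0\right) = 44 \left(- \frac{79}{2}\right) = -1738$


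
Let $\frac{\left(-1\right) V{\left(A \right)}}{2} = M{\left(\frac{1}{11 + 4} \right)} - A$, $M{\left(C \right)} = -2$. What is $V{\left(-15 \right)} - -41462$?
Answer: $41436$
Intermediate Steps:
$V{\left(A \right)} = 4 + 2 A$ ($V{\left(A \right)} = - 2 \left(-2 - A\right) = 4 + 2 A$)
$V{\left(-15 \right)} - -41462 = \left(4 + 2 \left(-15\right)\right) - -41462 = \left(4 - 30\right) + 41462 = -26 + 41462 = 41436$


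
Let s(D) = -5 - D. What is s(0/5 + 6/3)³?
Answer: -343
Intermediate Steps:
s(0/5 + 6/3)³ = (-5 - (0/5 + 6/3))³ = (-5 - (0*(⅕) + 6*(⅓)))³ = (-5 - (0 + 2))³ = (-5 - 1*2)³ = (-5 - 2)³ = (-7)³ = -343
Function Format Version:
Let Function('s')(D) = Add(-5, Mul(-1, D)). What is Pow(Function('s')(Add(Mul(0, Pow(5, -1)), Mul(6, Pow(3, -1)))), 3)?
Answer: -343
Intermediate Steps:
Pow(Function('s')(Add(Mul(0, Pow(5, -1)), Mul(6, Pow(3, -1)))), 3) = Pow(Add(-5, Mul(-1, Add(Mul(0, Pow(5, -1)), Mul(6, Pow(3, -1))))), 3) = Pow(Add(-5, Mul(-1, Add(Mul(0, Rational(1, 5)), Mul(6, Rational(1, 3))))), 3) = Pow(Add(-5, Mul(-1, Add(0, 2))), 3) = Pow(Add(-5, Mul(-1, 2)), 3) = Pow(Add(-5, -2), 3) = Pow(-7, 3) = -343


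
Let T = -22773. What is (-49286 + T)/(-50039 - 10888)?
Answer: 3133/2649 ≈ 1.1827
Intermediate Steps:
(-49286 + T)/(-50039 - 10888) = (-49286 - 22773)/(-50039 - 10888) = -72059/(-60927) = -72059*(-1/60927) = 3133/2649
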